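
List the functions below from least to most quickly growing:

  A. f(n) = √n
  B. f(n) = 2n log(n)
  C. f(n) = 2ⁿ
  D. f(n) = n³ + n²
A < B < D < C

Comparing growth rates:
A = √n is O(√n)
B = 2n log(n) is O(n log n)
D = n³ + n² is O(n³)
C = 2ⁿ is O(2ⁿ)

Therefore, the order from slowest to fastest is: A < B < D < C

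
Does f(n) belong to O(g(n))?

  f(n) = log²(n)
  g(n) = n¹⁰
True

f(n) = log²(n) is O(log² n), and g(n) = n¹⁰ is O(n¹⁰).
Since O(log² n) ⊆ O(n¹⁰) (f grows no faster than g), f(n) = O(g(n)) is true.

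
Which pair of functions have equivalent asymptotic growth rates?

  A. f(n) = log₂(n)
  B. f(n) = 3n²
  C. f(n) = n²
B and C

Examining each function:
  A. log₂(n) is O(log n)
  B. 3n² is O(n²)
  C. n² is O(n²)

Functions B and C both have the same complexity class.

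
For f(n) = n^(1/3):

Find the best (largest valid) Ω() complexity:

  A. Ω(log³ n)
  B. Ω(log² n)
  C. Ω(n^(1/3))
C

f(n) = n^(1/3) is Ω(n^(1/3)).
All listed options are valid Big-Ω bounds (lower bounds),
but Ω(n^(1/3)) is the tightest (largest valid bound).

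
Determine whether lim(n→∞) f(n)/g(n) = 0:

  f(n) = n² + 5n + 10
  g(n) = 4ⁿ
True

f(n) = n² + 5n + 10 is O(n²), and g(n) = 4ⁿ is O(4ⁿ).
Since O(n²) grows strictly slower than O(4ⁿ), f(n) = o(g(n)) is true.
This means lim(n→∞) f(n)/g(n) = 0.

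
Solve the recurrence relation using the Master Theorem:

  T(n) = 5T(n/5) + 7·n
Θ(n log n)

Master Theorem: a = 5, b = 5, f(n) = 7·n.
Compute the critical exponent d = log₅(5) = 1.
Compare f(n) = Θ(n) against n^d:
  k = 1 = d, so f(n) = Θ(n^d) — Case 2.
  Work is balanced across levels: T(n) = Θ(n^d log n) = Θ(n log n).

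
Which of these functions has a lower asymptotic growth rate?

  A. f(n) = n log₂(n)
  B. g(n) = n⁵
A

f(n) = n log₂(n) is O(n log n), while g(n) = n⁵ is O(n⁵).
Since O(n log n) grows slower than O(n⁵), f(n) is dominated.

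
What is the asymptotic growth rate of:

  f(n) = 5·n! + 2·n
Θ(n!)

Order the terms by growth rate: 2·n ≺ 5·n!.
The fastest-growing term 5·n! dominates as n → ∞; dropping its constant factor gives Θ(n!).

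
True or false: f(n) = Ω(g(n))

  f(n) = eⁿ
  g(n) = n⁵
True

f(n) = eⁿ is O(eⁿ), and g(n) = n⁵ is O(n⁵).
Since O(eⁿ) grows at least as fast as O(n⁵), f(n) = Ω(g(n)) is true.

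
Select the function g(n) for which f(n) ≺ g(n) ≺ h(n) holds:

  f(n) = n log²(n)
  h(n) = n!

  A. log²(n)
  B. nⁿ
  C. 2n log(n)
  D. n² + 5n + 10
D

We need g(n) with n log²(n) = o(g(n)) and g(n) = o(n!), i.e. O(n log² n) ≺ g ≺ O(n!).
Check each option:
  A. log²(n) — O(log² n) does not grow strictly faster than f(n)
  B. nⁿ — O(nⁿ) does not grow strictly slower than h(n)
  C. 2n log(n) — O(n log n) does not grow strictly faster than f(n)
  D. n² + 5n + 10 — O(n²) is strictly between O(n log² n) and O(n!) ✓

Only option D (n² + 5n + 10) lies strictly between.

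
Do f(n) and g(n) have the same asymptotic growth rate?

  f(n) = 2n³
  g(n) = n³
True

f(n) = 2n³ and g(n) = n³ are both O(n³).
Since they have the same asymptotic growth rate, f(n) = Θ(g(n)) is true.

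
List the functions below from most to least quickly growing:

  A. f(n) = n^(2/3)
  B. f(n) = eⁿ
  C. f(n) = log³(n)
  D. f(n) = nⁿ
D > B > A > C

Comparing growth rates:
D = nⁿ is O(nⁿ)
B = eⁿ is O(eⁿ)
A = n^(2/3) is O(n^(2/3))
C = log³(n) is O(log³ n)

Therefore, the order from fastest to slowest is: D > B > A > C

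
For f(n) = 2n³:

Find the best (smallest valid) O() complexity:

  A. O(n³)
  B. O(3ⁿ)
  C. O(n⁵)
A

f(n) = 2n³ is O(n³).
All listed options are valid Big-O bounds (upper bounds),
but O(n³) is the tightest (smallest valid bound).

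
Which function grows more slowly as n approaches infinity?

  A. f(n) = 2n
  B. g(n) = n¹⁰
A

f(n) = 2n is O(n), while g(n) = n¹⁰ is O(n¹⁰).
Since O(n) grows slower than O(n¹⁰), f(n) is dominated.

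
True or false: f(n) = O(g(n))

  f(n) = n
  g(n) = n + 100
True

f(n) = n and g(n) = n + 100 are both O(n).
Big-O permits equal growth rates (f ≤ c·g for some c), so f(n) = O(g(n)) is true.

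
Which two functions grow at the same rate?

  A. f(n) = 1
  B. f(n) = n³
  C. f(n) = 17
A and C

Examining each function:
  A. 1 is O(1)
  B. n³ is O(n³)
  C. 17 is O(1)

Functions A and C both have the same complexity class.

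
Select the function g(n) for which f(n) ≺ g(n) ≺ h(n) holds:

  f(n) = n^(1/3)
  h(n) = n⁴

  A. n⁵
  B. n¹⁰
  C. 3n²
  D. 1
C

We need g(n) with n^(1/3) = o(g(n)) and g(n) = o(n⁴), i.e. O(n^(1/3)) ≺ g ≺ O(n⁴).
Check each option:
  A. n⁵ — O(n⁵) does not grow strictly slower than h(n)
  B. n¹⁰ — O(n¹⁰) does not grow strictly slower than h(n)
  C. 3n² — O(n²) is strictly between O(n^(1/3)) and O(n⁴) ✓
  D. 1 — O(1) does not grow strictly faster than f(n)

Only option C (3n²) lies strictly between.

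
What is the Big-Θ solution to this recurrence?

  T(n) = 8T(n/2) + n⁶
Θ(n⁶)

Master Theorem: a = 8, b = 2, f(n) = n⁶.
Compute the critical exponent d = log₂(8) = 3.
Compare f(n) = Θ(n⁶) against n^d:
  k = 6 > d = 3, so f(n) = Ω(n^(d+ε)) — Case 3.
  Regularity: a·(n/b)^6/n^6 = a/b^6 = 8/64 < 1 ✓.
  The top-level work dominates: T(n) = Θ(f(n)) = Θ(n⁶).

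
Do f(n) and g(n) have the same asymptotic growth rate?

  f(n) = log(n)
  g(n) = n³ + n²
False

f(n) = log(n) is O(log n), and g(n) = n³ + n² is O(n³).
Since they have different growth rates, f(n) = Θ(g(n)) is false.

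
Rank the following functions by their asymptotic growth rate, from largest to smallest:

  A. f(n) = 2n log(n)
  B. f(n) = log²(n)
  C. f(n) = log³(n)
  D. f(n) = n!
D > A > C > B

Comparing growth rates:
D = n! is O(n!)
A = 2n log(n) is O(n log n)
C = log³(n) is O(log³ n)
B = log²(n) is O(log² n)

Therefore, the order from fastest to slowest is: D > A > C > B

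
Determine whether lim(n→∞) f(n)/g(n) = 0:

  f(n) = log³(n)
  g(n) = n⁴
True

f(n) = log³(n) is O(log³ n), and g(n) = n⁴ is O(n⁴).
Since O(log³ n) grows strictly slower than O(n⁴), f(n) = o(g(n)) is true.
This means lim(n→∞) f(n)/g(n) = 0.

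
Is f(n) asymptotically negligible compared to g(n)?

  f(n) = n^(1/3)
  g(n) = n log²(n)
True

f(n) = n^(1/3) is O(n^(1/3)), and g(n) = n log²(n) is O(n log² n).
Since O(n^(1/3)) grows strictly slower than O(n log² n), f(n) = o(g(n)) is true.
This means lim(n→∞) f(n)/g(n) = 0.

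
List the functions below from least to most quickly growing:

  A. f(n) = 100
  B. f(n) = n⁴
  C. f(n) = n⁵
A < B < C

Comparing growth rates:
A = 100 is O(1)
B = n⁴ is O(n⁴)
C = n⁵ is O(n⁵)

Therefore, the order from slowest to fastest is: A < B < C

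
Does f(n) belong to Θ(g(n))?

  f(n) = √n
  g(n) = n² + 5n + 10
False

f(n) = √n is O(√n), and g(n) = n² + 5n + 10 is O(n²).
Since they have different growth rates, f(n) = Θ(g(n)) is false.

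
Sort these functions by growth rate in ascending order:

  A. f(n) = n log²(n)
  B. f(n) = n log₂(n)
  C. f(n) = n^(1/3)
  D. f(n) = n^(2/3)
C < D < B < A

Comparing growth rates:
C = n^(1/3) is O(n^(1/3))
D = n^(2/3) is O(n^(2/3))
B = n log₂(n) is O(n log n)
A = n log²(n) is O(n log² n)

Therefore, the order from slowest to fastest is: C < D < B < A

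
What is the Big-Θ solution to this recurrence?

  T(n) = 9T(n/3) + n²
Θ(n² log n)

Master Theorem: a = 9, b = 3, f(n) = n².
Compute the critical exponent d = log₃(9) = 2.
Compare f(n) = Θ(n²) against n^d:
  k = 2 = d, so f(n) = Θ(n^d) — Case 2.
  Work is balanced across levels: T(n) = Θ(n^d log n) = Θ(n² log n).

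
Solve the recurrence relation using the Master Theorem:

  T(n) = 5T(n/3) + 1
Θ(n^log₃(5))

Master Theorem: a = 5, b = 3, f(n) = 1.
Compute the critical exponent d = log₃(5) = 1.465.
Compare f(n) = Θ(1) against n^d:
  k = 0 < d = 1.465, so f(n) = O(n^(d-ε)) — Case 1.
  The recursion cost dominates: T(n) = Θ(n^d) = Θ(n^log₃(5)).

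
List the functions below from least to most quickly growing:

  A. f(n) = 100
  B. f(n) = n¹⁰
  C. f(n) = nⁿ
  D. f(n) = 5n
A < D < B < C

Comparing growth rates:
A = 100 is O(1)
D = 5n is O(n)
B = n¹⁰ is O(n¹⁰)
C = nⁿ is O(nⁿ)

Therefore, the order from slowest to fastest is: A < D < B < C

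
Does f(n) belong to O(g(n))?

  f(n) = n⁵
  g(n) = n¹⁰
True

f(n) = n⁵ is O(n⁵), and g(n) = n¹⁰ is O(n¹⁰).
Since O(n⁵) ⊆ O(n¹⁰) (f grows no faster than g), f(n) = O(g(n)) is true.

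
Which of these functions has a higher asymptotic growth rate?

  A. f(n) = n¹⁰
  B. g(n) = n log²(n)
A

f(n) = n¹⁰ is O(n¹⁰), while g(n) = n log²(n) is O(n log² n).
Since O(n¹⁰) grows faster than O(n log² n), f(n) dominates.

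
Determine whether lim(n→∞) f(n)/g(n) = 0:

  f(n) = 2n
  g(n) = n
False

f(n) = 2n is O(n), and g(n) = n is O(n).
Since they have the same growth rate, f(n) = o(g(n)) is false.
(f = o(g) requires f to grow strictly slower, not equal.)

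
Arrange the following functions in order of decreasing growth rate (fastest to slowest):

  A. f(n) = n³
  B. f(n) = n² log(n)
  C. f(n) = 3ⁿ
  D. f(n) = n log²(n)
C > A > B > D

Comparing growth rates:
C = 3ⁿ is O(3ⁿ)
A = n³ is O(n³)
B = n² log(n) is O(n² log n)
D = n log²(n) is O(n log² n)

Therefore, the order from fastest to slowest is: C > A > B > D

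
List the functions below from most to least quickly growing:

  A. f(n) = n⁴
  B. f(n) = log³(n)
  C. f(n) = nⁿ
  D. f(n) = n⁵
C > D > A > B

Comparing growth rates:
C = nⁿ is O(nⁿ)
D = n⁵ is O(n⁵)
A = n⁴ is O(n⁴)
B = log³(n) is O(log³ n)

Therefore, the order from fastest to slowest is: C > D > A > B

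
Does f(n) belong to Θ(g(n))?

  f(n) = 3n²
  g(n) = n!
False

f(n) = 3n² is O(n²), and g(n) = n! is O(n!).
Since they have different growth rates, f(n) = Θ(g(n)) is false.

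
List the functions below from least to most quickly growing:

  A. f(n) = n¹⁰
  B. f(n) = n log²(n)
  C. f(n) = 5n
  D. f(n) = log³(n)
D < C < B < A

Comparing growth rates:
D = log³(n) is O(log³ n)
C = 5n is O(n)
B = n log²(n) is O(n log² n)
A = n¹⁰ is O(n¹⁰)

Therefore, the order from slowest to fastest is: D < C < B < A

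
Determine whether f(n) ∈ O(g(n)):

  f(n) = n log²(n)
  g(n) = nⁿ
True

f(n) = n log²(n) is O(n log² n), and g(n) = nⁿ is O(nⁿ).
Since O(n log² n) ⊆ O(nⁿ) (f grows no faster than g), f(n) = O(g(n)) is true.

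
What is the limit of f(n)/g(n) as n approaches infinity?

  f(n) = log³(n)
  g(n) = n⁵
0

Since log³(n) (O(log³ n)) grows slower than n⁵ (O(n⁵)),
the ratio f(n)/g(n) → 0 as n → ∞.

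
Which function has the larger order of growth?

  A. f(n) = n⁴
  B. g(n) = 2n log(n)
A

f(n) = n⁴ is O(n⁴), while g(n) = 2n log(n) is O(n log n).
Since O(n⁴) grows faster than O(n log n), f(n) dominates.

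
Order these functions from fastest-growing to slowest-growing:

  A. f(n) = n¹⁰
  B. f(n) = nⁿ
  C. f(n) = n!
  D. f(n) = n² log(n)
B > C > A > D

Comparing growth rates:
B = nⁿ is O(nⁿ)
C = n! is O(n!)
A = n¹⁰ is O(n¹⁰)
D = n² log(n) is O(n² log n)

Therefore, the order from fastest to slowest is: B > C > A > D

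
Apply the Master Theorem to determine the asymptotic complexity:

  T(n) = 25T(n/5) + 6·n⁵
Θ(n⁵)

Master Theorem: a = 25, b = 5, f(n) = 6·n⁵.
Compute the critical exponent d = log₅(25) = 2.
Compare f(n) = Θ(n⁵) against n^d:
  k = 5 > d = 2, so f(n) = Ω(n^(d+ε)) — Case 3.
  Regularity: a·(n/b)^5/n^5 = a/b^5 = 25/3125 < 1 ✓.
  The top-level work dominates: T(n) = Θ(f(n)) = Θ(n⁵).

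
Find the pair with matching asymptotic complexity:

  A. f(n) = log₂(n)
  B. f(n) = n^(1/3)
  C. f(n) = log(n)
A and C

Examining each function:
  A. log₂(n) is O(log n)
  B. n^(1/3) is O(n^(1/3))
  C. log(n) is O(log n)

Functions A and C both have the same complexity class.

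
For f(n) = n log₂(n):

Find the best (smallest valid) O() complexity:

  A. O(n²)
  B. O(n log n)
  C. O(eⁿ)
B

f(n) = n log₂(n) is O(n log n).
All listed options are valid Big-O bounds (upper bounds),
but O(n log n) is the tightest (smallest valid bound).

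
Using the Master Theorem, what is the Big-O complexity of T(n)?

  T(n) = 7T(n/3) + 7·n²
Θ(n²)

Master Theorem: a = 7, b = 3, f(n) = 7·n².
Compute the critical exponent d = log₃(7) = 1.771.
Compare f(n) = Θ(n²) against n^d:
  k = 2 > d = 1.771, so f(n) = Ω(n^(d+ε)) — Case 3.
  Regularity: a·(n/b)^2/n^2 = a/b^2 = 7/9 < 1 ✓.
  The top-level work dominates: T(n) = Θ(f(n)) = Θ(n²).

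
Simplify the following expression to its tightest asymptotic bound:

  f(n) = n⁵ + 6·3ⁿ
Θ(3ⁿ)

Order the terms by growth rate: n⁵ ≺ 6·3ⁿ.
The fastest-growing term 6·3ⁿ dominates as n → ∞; dropping its constant factor gives Θ(3ⁿ).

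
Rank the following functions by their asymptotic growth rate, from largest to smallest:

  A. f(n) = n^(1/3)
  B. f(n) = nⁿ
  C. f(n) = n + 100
B > C > A

Comparing growth rates:
B = nⁿ is O(nⁿ)
C = n + 100 is O(n)
A = n^(1/3) is O(n^(1/3))

Therefore, the order from fastest to slowest is: B > C > A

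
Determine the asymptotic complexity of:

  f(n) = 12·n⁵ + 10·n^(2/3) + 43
O(n⁵)

The dominant term in 12·n⁵ + 10·n^(2/3) + 43 is 12·n⁵, which is Θ(n⁵).
Lower-order terms (10·n^(2/3), 43) are asymptotically negligible.
Constants are absorbed, so the tightest bound is O(n⁵).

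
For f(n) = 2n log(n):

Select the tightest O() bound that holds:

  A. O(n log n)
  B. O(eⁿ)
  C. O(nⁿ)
A

f(n) = 2n log(n) is O(n log n).
All listed options are valid Big-O bounds (upper bounds),
but O(n log n) is the tightest (smallest valid bound).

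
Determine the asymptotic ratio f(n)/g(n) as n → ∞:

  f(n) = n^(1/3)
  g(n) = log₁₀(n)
∞

Since n^(1/3) (O(n^(1/3))) grows faster than log₁₀(n) (O(log n)),
the ratio f(n)/g(n) → ∞ as n → ∞.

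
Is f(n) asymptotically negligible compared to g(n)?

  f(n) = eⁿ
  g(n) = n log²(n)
False

f(n) = eⁿ is O(eⁿ), and g(n) = n log²(n) is O(n log² n).
Since O(eⁿ) grows faster than or equal to O(n log² n), f(n) = o(g(n)) is false.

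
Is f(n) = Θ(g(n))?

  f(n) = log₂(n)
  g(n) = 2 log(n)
True

f(n) = log₂(n) and g(n) = 2 log(n) are both O(log n).
Since they have the same asymptotic growth rate, f(n) = Θ(g(n)) is true.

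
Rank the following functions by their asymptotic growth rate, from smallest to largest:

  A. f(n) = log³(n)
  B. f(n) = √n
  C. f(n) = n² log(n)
A < B < C

Comparing growth rates:
A = log³(n) is O(log³ n)
B = √n is O(√n)
C = n² log(n) is O(n² log n)

Therefore, the order from slowest to fastest is: A < B < C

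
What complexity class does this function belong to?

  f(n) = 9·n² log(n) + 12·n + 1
O(n² log n)

The dominant term in 9·n² log(n) + 12·n + 1 is 9·n² log(n), which is Θ(n² log n).
Lower-order terms (12·n, 1) are asymptotically negligible.
Constants are absorbed, so the tightest bound is O(n² log n).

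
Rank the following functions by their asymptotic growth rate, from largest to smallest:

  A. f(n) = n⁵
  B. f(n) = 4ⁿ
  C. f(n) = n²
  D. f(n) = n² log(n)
B > A > D > C

Comparing growth rates:
B = 4ⁿ is O(4ⁿ)
A = n⁵ is O(n⁵)
D = n² log(n) is O(n² log n)
C = n² is O(n²)

Therefore, the order from fastest to slowest is: B > A > D > C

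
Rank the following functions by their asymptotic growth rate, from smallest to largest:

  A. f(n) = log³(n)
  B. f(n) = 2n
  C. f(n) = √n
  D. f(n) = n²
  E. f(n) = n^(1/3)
A < E < C < B < D

Comparing growth rates:
A = log³(n) is O(log³ n)
E = n^(1/3) is O(n^(1/3))
C = √n is O(√n)
B = 2n is O(n)
D = n² is O(n²)

Therefore, the order from slowest to fastest is: A < E < C < B < D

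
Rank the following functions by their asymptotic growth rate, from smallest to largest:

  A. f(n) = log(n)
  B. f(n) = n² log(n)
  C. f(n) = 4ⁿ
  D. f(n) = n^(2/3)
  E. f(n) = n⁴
A < D < B < E < C

Comparing growth rates:
A = log(n) is O(log n)
D = n^(2/3) is O(n^(2/3))
B = n² log(n) is O(n² log n)
E = n⁴ is O(n⁴)
C = 4ⁿ is O(4ⁿ)

Therefore, the order from slowest to fastest is: A < D < B < E < C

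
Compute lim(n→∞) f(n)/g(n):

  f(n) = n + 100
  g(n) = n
1

Since n + 100 and n have the same growth rate (O(n)),
the ratio converges to a constant: 1.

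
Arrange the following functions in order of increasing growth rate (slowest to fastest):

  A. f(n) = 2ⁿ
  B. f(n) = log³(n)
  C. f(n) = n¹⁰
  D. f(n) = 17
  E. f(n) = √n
D < B < E < C < A

Comparing growth rates:
D = 17 is O(1)
B = log³(n) is O(log³ n)
E = √n is O(√n)
C = n¹⁰ is O(n¹⁰)
A = 2ⁿ is O(2ⁿ)

Therefore, the order from slowest to fastest is: D < B < E < C < A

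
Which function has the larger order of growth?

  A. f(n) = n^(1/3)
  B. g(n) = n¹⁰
B

f(n) = n^(1/3) is O(n^(1/3)), while g(n) = n¹⁰ is O(n¹⁰).
Since O(n¹⁰) grows faster than O(n^(1/3)), g(n) dominates.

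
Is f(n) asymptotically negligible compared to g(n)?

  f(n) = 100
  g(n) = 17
False

f(n) = 100 is O(1), and g(n) = 17 is O(1).
Since they have the same growth rate, f(n) = o(g(n)) is false.
(f = o(g) requires f to grow strictly slower, not equal.)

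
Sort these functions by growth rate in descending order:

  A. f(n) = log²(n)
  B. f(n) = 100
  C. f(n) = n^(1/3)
C > A > B

Comparing growth rates:
C = n^(1/3) is O(n^(1/3))
A = log²(n) is O(log² n)
B = 100 is O(1)

Therefore, the order from fastest to slowest is: C > A > B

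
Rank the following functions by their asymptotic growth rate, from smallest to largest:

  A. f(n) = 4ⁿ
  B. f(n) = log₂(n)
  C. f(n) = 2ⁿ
B < C < A

Comparing growth rates:
B = log₂(n) is O(log n)
C = 2ⁿ is O(2ⁿ)
A = 4ⁿ is O(4ⁿ)

Therefore, the order from slowest to fastest is: B < C < A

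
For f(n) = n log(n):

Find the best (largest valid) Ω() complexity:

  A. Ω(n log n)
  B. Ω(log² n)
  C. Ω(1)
A

f(n) = n log(n) is Ω(n log n).
All listed options are valid Big-Ω bounds (lower bounds),
but Ω(n log n) is the tightest (largest valid bound).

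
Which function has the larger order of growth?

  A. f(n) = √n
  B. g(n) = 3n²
B

f(n) = √n is O(√n), while g(n) = 3n² is O(n²).
Since O(n²) grows faster than O(√n), g(n) dominates.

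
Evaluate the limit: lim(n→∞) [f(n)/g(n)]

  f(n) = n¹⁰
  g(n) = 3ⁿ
0

Since n¹⁰ (O(n¹⁰)) grows slower than 3ⁿ (O(3ⁿ)),
the ratio f(n)/g(n) → 0 as n → ∞.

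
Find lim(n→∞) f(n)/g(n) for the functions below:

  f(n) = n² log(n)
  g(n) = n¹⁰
0

Since n² log(n) (O(n² log n)) grows slower than n¹⁰ (O(n¹⁰)),
the ratio f(n)/g(n) → 0 as n → ∞.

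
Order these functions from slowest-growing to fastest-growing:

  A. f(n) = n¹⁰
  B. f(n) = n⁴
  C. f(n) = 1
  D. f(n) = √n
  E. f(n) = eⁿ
C < D < B < A < E

Comparing growth rates:
C = 1 is O(1)
D = √n is O(√n)
B = n⁴ is O(n⁴)
A = n¹⁰ is O(n¹⁰)
E = eⁿ is O(eⁿ)

Therefore, the order from slowest to fastest is: C < D < B < A < E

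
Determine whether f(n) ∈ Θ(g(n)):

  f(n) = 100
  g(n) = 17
True

f(n) = 100 and g(n) = 17 are both O(1).
Since they have the same asymptotic growth rate, f(n) = Θ(g(n)) is true.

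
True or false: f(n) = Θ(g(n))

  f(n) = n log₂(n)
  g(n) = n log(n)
True

f(n) = n log₂(n) and g(n) = n log(n) are both O(n log n).
Since they have the same asymptotic growth rate, f(n) = Θ(g(n)) is true.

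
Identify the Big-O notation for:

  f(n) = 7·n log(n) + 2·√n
O(n log n)

The dominant term in 7·n log(n) + 2·√n is 7·n log(n), which is Θ(n log n).
Lower-order terms (2·√n) are asymptotically negligible.
Constants are absorbed, so the tightest bound is O(n log n).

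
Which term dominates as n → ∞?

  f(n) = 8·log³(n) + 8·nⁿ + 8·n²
8·nⁿ

Looking at each term:
  - 8·log³(n) is O(log³ n)
  - 8·nⁿ is O(nⁿ)
  - 8·n² is O(n²)

The term 8·nⁿ (O(nⁿ)) grows fastest and dominates all others.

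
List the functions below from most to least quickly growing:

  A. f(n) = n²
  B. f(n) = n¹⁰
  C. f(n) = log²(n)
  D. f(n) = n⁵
B > D > A > C

Comparing growth rates:
B = n¹⁰ is O(n¹⁰)
D = n⁵ is O(n⁵)
A = n² is O(n²)
C = log²(n) is O(log² n)

Therefore, the order from fastest to slowest is: B > D > A > C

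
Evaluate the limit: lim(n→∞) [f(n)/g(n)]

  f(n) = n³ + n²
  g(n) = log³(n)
∞

Since n³ + n² (O(n³)) grows faster than log³(n) (O(log³ n)),
the ratio f(n)/g(n) → ∞ as n → ∞.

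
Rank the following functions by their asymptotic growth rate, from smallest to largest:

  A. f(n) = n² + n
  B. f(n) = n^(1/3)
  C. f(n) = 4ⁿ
B < A < C

Comparing growth rates:
B = n^(1/3) is O(n^(1/3))
A = n² + n is O(n²)
C = 4ⁿ is O(4ⁿ)

Therefore, the order from slowest to fastest is: B < A < C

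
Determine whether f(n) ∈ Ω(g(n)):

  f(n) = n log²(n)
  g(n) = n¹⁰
False

f(n) = n log²(n) is O(n log² n), and g(n) = n¹⁰ is O(n¹⁰).
Since O(n log² n) grows slower than O(n¹⁰), f(n) = Ω(g(n)) is false.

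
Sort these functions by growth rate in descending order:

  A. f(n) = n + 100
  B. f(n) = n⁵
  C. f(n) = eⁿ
C > B > A

Comparing growth rates:
C = eⁿ is O(eⁿ)
B = n⁵ is O(n⁵)
A = n + 100 is O(n)

Therefore, the order from fastest to slowest is: C > B > A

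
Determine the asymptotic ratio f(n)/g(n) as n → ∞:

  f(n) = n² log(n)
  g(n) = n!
0

Since n² log(n) (O(n² log n)) grows slower than n! (O(n!)),
the ratio f(n)/g(n) → 0 as n → ∞.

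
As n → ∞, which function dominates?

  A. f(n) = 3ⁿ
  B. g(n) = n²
A

f(n) = 3ⁿ is O(3ⁿ), while g(n) = n² is O(n²).
Since O(3ⁿ) grows faster than O(n²), f(n) dominates.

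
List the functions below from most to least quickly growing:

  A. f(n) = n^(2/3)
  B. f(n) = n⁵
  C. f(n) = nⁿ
C > B > A

Comparing growth rates:
C = nⁿ is O(nⁿ)
B = n⁵ is O(n⁵)
A = n^(2/3) is O(n^(2/3))

Therefore, the order from fastest to slowest is: C > B > A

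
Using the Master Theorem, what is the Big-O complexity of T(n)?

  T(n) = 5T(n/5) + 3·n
Θ(n log n)

Master Theorem: a = 5, b = 5, f(n) = 3·n.
Compute the critical exponent d = log₅(5) = 1.
Compare f(n) = Θ(n) against n^d:
  k = 1 = d, so f(n) = Θ(n^d) — Case 2.
  Work is balanced across levels: T(n) = Θ(n^d log n) = Θ(n log n).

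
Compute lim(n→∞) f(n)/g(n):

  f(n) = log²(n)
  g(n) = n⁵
0

Since log²(n) (O(log² n)) grows slower than n⁵ (O(n⁵)),
the ratio f(n)/g(n) → 0 as n → ∞.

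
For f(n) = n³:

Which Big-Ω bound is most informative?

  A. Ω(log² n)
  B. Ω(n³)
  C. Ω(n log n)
B

f(n) = n³ is Ω(n³).
All listed options are valid Big-Ω bounds (lower bounds),
but Ω(n³) is the tightest (largest valid bound).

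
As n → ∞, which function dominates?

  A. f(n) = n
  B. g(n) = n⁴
B

f(n) = n is O(n), while g(n) = n⁴ is O(n⁴).
Since O(n⁴) grows faster than O(n), g(n) dominates.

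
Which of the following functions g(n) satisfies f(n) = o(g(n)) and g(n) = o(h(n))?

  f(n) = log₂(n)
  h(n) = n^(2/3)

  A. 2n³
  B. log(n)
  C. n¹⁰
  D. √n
D

We need g(n) with log₂(n) = o(g(n)) and g(n) = o(n^(2/3)), i.e. O(log n) ≺ g ≺ O(n^(2/3)).
Check each option:
  A. 2n³ — O(n³) does not grow strictly slower than h(n)
  B. log(n) — O(log n) does not grow strictly faster than f(n)
  C. n¹⁰ — O(n¹⁰) does not grow strictly slower than h(n)
  D. √n — O(√n) is strictly between O(log n) and O(n^(2/3)) ✓

Only option D (√n) lies strictly between.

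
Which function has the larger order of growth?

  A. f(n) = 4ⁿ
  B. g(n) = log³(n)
A

f(n) = 4ⁿ is O(4ⁿ), while g(n) = log³(n) is O(log³ n).
Since O(4ⁿ) grows faster than O(log³ n), f(n) dominates.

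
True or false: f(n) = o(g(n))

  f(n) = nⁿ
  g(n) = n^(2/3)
False

f(n) = nⁿ is O(nⁿ), and g(n) = n^(2/3) is O(n^(2/3)).
Since O(nⁿ) grows faster than or equal to O(n^(2/3)), f(n) = o(g(n)) is false.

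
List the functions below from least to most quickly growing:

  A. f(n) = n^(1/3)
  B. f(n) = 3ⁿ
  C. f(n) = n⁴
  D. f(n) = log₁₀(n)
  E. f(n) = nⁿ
D < A < C < B < E

Comparing growth rates:
D = log₁₀(n) is O(log n)
A = n^(1/3) is O(n^(1/3))
C = n⁴ is O(n⁴)
B = 3ⁿ is O(3ⁿ)
E = nⁿ is O(nⁿ)

Therefore, the order from slowest to fastest is: D < A < C < B < E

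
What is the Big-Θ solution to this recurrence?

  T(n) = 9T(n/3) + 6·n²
Θ(n² log n)

Master Theorem: a = 9, b = 3, f(n) = 6·n².
Compute the critical exponent d = log₃(9) = 2.
Compare f(n) = Θ(n²) against n^d:
  k = 2 = d, so f(n) = Θ(n^d) — Case 2.
  Work is balanced across levels: T(n) = Θ(n^d log n) = Θ(n² log n).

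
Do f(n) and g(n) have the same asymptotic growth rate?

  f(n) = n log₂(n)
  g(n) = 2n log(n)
True

f(n) = n log₂(n) and g(n) = 2n log(n) are both O(n log n).
Since they have the same asymptotic growth rate, f(n) = Θ(g(n)) is true.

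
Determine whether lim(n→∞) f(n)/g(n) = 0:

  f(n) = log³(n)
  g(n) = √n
True

f(n) = log³(n) is O(log³ n), and g(n) = √n is O(√n).
Since O(log³ n) grows strictly slower than O(√n), f(n) = o(g(n)) is true.
This means lim(n→∞) f(n)/g(n) = 0.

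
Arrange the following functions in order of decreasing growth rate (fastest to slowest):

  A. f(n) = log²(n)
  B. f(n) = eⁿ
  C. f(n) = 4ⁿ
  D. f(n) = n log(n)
C > B > D > A

Comparing growth rates:
C = 4ⁿ is O(4ⁿ)
B = eⁿ is O(eⁿ)
D = n log(n) is O(n log n)
A = log²(n) is O(log² n)

Therefore, the order from fastest to slowest is: C > B > D > A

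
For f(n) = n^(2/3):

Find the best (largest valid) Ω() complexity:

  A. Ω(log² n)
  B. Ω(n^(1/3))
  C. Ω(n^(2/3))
C

f(n) = n^(2/3) is Ω(n^(2/3)).
All listed options are valid Big-Ω bounds (lower bounds),
but Ω(n^(2/3)) is the tightest (largest valid bound).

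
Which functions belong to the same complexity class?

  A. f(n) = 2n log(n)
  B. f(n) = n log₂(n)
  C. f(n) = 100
A and B

Examining each function:
  A. 2n log(n) is O(n log n)
  B. n log₂(n) is O(n log n)
  C. 100 is O(1)

Functions A and B both have the same complexity class.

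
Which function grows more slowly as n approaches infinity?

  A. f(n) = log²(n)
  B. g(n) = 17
B

f(n) = log²(n) is O(log² n), while g(n) = 17 is O(1).
Since O(1) grows slower than O(log² n), g(n) is dominated.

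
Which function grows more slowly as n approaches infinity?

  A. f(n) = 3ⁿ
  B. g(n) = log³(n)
B

f(n) = 3ⁿ is O(3ⁿ), while g(n) = log³(n) is O(log³ n).
Since O(log³ n) grows slower than O(3ⁿ), g(n) is dominated.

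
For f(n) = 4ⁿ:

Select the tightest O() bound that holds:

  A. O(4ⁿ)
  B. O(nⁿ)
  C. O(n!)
A

f(n) = 4ⁿ is O(4ⁿ).
All listed options are valid Big-O bounds (upper bounds),
but O(4ⁿ) is the tightest (smallest valid bound).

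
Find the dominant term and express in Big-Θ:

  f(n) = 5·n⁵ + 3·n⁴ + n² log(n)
Θ(n⁵)

Order the terms by growth rate: n² log(n) ≺ 3·n⁴ ≺ 5·n⁵.
The fastest-growing term 5·n⁵ dominates as n → ∞; dropping its constant factor gives Θ(n⁵).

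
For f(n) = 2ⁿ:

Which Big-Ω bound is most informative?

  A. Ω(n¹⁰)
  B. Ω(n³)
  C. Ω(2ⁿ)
C

f(n) = 2ⁿ is Ω(2ⁿ).
All listed options are valid Big-Ω bounds (lower bounds),
but Ω(2ⁿ) is the tightest (largest valid bound).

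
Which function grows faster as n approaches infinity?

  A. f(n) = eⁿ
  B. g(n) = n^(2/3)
A

f(n) = eⁿ is O(eⁿ), while g(n) = n^(2/3) is O(n^(2/3)).
Since O(eⁿ) grows faster than O(n^(2/3)), f(n) dominates.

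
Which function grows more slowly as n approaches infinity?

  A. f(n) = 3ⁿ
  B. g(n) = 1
B

f(n) = 3ⁿ is O(3ⁿ), while g(n) = 1 is O(1).
Since O(1) grows slower than O(3ⁿ), g(n) is dominated.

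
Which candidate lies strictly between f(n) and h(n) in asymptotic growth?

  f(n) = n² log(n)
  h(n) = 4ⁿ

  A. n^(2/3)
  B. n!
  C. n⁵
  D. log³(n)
C

We need g(n) with n² log(n) = o(g(n)) and g(n) = o(4ⁿ), i.e. O(n² log n) ≺ g ≺ O(4ⁿ).
Check each option:
  A. n^(2/3) — O(n^(2/3)) does not grow strictly faster than f(n)
  B. n! — O(n!) does not grow strictly slower than h(n)
  C. n⁵ — O(n⁵) is strictly between O(n² log n) and O(4ⁿ) ✓
  D. log³(n) — O(log³ n) does not grow strictly faster than f(n)

Only option C (n⁵) lies strictly between.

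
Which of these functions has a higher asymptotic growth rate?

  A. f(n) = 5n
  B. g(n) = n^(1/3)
A

f(n) = 5n is O(n), while g(n) = n^(1/3) is O(n^(1/3)).
Since O(n) grows faster than O(n^(1/3)), f(n) dominates.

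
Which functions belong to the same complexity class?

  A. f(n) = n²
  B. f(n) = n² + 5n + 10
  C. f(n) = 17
A and B

Examining each function:
  A. n² is O(n²)
  B. n² + 5n + 10 is O(n²)
  C. 17 is O(1)

Functions A and B both have the same complexity class.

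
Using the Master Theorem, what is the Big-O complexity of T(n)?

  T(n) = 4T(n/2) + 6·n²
Θ(n² log n)

Master Theorem: a = 4, b = 2, f(n) = 6·n².
Compute the critical exponent d = log₂(4) = 2.
Compare f(n) = Θ(n²) against n^d:
  k = 2 = d, so f(n) = Θ(n^d) — Case 2.
  Work is balanced across levels: T(n) = Θ(n^d log n) = Θ(n² log n).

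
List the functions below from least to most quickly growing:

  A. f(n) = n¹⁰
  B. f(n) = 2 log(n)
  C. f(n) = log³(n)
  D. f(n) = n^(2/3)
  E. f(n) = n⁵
B < C < D < E < A

Comparing growth rates:
B = 2 log(n) is O(log n)
C = log³(n) is O(log³ n)
D = n^(2/3) is O(n^(2/3))
E = n⁵ is O(n⁵)
A = n¹⁰ is O(n¹⁰)

Therefore, the order from slowest to fastest is: B < C < D < E < A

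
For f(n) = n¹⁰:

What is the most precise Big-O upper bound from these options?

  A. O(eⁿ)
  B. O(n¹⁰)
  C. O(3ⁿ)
B

f(n) = n¹⁰ is O(n¹⁰).
All listed options are valid Big-O bounds (upper bounds),
but O(n¹⁰) is the tightest (smallest valid bound).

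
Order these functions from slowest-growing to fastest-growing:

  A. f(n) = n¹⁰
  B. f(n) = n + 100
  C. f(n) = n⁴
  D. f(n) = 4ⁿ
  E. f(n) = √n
E < B < C < A < D

Comparing growth rates:
E = √n is O(√n)
B = n + 100 is O(n)
C = n⁴ is O(n⁴)
A = n¹⁰ is O(n¹⁰)
D = 4ⁿ is O(4ⁿ)

Therefore, the order from slowest to fastest is: E < B < C < A < D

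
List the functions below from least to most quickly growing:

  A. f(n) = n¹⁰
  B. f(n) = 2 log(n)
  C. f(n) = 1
C < B < A

Comparing growth rates:
C = 1 is O(1)
B = 2 log(n) is O(log n)
A = n¹⁰ is O(n¹⁰)

Therefore, the order from slowest to fastest is: C < B < A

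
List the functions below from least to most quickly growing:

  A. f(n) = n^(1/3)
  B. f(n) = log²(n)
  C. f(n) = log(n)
C < B < A

Comparing growth rates:
C = log(n) is O(log n)
B = log²(n) is O(log² n)
A = n^(1/3) is O(n^(1/3))

Therefore, the order from slowest to fastest is: C < B < A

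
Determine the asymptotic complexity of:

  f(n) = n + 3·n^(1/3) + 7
O(n)

The dominant term in n + 3·n^(1/3) + 7 is n, which is Θ(n).
Lower-order terms (3·n^(1/3), 7) are asymptotically negligible.
Constants are absorbed, so the tightest bound is O(n).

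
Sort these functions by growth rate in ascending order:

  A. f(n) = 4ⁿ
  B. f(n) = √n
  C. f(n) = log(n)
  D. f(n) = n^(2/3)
C < B < D < A

Comparing growth rates:
C = log(n) is O(log n)
B = √n is O(√n)
D = n^(2/3) is O(n^(2/3))
A = 4ⁿ is O(4ⁿ)

Therefore, the order from slowest to fastest is: C < B < D < A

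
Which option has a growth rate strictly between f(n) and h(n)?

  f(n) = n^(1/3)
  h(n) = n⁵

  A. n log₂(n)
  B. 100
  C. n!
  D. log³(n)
A

We need g(n) with n^(1/3) = o(g(n)) and g(n) = o(n⁵), i.e. O(n^(1/3)) ≺ g ≺ O(n⁵).
Check each option:
  A. n log₂(n) — O(n log n) is strictly between O(n^(1/3)) and O(n⁵) ✓
  B. 100 — O(1) does not grow strictly faster than f(n)
  C. n! — O(n!) does not grow strictly slower than h(n)
  D. log³(n) — O(log³ n) does not grow strictly faster than f(n)

Only option A (n log₂(n)) lies strictly between.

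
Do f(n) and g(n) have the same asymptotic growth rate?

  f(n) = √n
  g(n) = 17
False

f(n) = √n is O(√n), and g(n) = 17 is O(1).
Since they have different growth rates, f(n) = Θ(g(n)) is false.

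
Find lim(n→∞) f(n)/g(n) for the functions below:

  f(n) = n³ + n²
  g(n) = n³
1

Since n³ + n² and n³ have the same growth rate (O(n³)),
the ratio converges to a constant: 1.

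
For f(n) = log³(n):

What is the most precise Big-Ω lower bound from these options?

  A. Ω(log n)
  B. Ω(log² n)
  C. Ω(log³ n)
C

f(n) = log³(n) is Ω(log³ n).
All listed options are valid Big-Ω bounds (lower bounds),
but Ω(log³ n) is the tightest (largest valid bound).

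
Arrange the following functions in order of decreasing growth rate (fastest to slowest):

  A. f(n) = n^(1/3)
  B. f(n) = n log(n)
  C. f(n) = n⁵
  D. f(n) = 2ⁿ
D > C > B > A

Comparing growth rates:
D = 2ⁿ is O(2ⁿ)
C = n⁵ is O(n⁵)
B = n log(n) is O(n log n)
A = n^(1/3) is O(n^(1/3))

Therefore, the order from fastest to slowest is: D > C > B > A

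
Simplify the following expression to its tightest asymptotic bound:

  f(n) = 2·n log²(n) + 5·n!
Θ(n!)

Order the terms by growth rate: 2·n log²(n) ≺ 5·n!.
The fastest-growing term 5·n! dominates as n → ∞; dropping its constant factor gives Θ(n!).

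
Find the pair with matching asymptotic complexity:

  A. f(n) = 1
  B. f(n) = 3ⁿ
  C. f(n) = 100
A and C

Examining each function:
  A. 1 is O(1)
  B. 3ⁿ is O(3ⁿ)
  C. 100 is O(1)

Functions A and C both have the same complexity class.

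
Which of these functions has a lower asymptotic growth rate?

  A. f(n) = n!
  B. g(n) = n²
B

f(n) = n! is O(n!), while g(n) = n² is O(n²).
Since O(n²) grows slower than O(n!), g(n) is dominated.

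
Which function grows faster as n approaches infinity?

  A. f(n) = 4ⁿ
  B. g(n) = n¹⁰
A

f(n) = 4ⁿ is O(4ⁿ), while g(n) = n¹⁰ is O(n¹⁰).
Since O(4ⁿ) grows faster than O(n¹⁰), f(n) dominates.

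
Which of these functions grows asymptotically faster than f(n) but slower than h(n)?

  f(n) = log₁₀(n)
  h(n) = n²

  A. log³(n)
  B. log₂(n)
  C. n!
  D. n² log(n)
A

We need g(n) with log₁₀(n) = o(g(n)) and g(n) = o(n²), i.e. O(log n) ≺ g ≺ O(n²).
Check each option:
  A. log³(n) — O(log³ n) is strictly between O(log n) and O(n²) ✓
  B. log₂(n) — O(log n) does not grow strictly faster than f(n)
  C. n! — O(n!) does not grow strictly slower than h(n)
  D. n² log(n) — O(n² log n) does not grow strictly slower than h(n)

Only option A (log³(n)) lies strictly between.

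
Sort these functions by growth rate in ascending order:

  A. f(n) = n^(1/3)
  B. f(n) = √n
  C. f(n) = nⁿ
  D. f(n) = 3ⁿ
A < B < D < C

Comparing growth rates:
A = n^(1/3) is O(n^(1/3))
B = √n is O(√n)
D = 3ⁿ is O(3ⁿ)
C = nⁿ is O(nⁿ)

Therefore, the order from slowest to fastest is: A < B < D < C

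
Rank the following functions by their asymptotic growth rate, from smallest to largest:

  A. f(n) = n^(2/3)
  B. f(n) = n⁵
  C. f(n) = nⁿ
A < B < C

Comparing growth rates:
A = n^(2/3) is O(n^(2/3))
B = n⁵ is O(n⁵)
C = nⁿ is O(nⁿ)

Therefore, the order from slowest to fastest is: A < B < C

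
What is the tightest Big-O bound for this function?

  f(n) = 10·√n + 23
O(√n)

The dominant term in 10·√n + 23 is 10·√n, which is Θ(√n).
Lower-order terms (23) are asymptotically negligible.
Constants are absorbed, so the tightest bound is O(√n).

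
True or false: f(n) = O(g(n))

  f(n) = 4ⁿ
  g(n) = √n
False

f(n) = 4ⁿ is O(4ⁿ), and g(n) = √n is O(√n).
Since O(4ⁿ) grows faster than O(√n), f(n) = O(g(n)) is false.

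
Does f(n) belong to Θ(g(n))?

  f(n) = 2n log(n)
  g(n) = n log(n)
True

f(n) = 2n log(n) and g(n) = n log(n) are both O(n log n).
Since they have the same asymptotic growth rate, f(n) = Θ(g(n)) is true.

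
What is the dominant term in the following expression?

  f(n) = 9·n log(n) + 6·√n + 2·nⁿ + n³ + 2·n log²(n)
2·nⁿ

Looking at each term:
  - 9·n log(n) is O(n log n)
  - 6·√n is O(√n)
  - 2·nⁿ is O(nⁿ)
  - n³ is O(n³)
  - 2·n log²(n) is O(n log² n)

The term 2·nⁿ (O(nⁿ)) grows fastest and dominates all others.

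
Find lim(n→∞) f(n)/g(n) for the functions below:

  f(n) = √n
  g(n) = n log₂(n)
0

Since √n (O(√n)) grows slower than n log₂(n) (O(n log n)),
the ratio f(n)/g(n) → 0 as n → ∞.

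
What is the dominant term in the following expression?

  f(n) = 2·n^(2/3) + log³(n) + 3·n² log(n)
3·n² log(n)

Looking at each term:
  - 2·n^(2/3) is O(n^(2/3))
  - log³(n) is O(log³ n)
  - 3·n² log(n) is O(n² log n)

The term 3·n² log(n) (O(n² log n)) grows fastest and dominates all others.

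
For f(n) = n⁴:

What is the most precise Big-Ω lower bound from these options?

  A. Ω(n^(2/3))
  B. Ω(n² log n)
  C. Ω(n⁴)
C

f(n) = n⁴ is Ω(n⁴).
All listed options are valid Big-Ω bounds (lower bounds),
but Ω(n⁴) is the tightest (largest valid bound).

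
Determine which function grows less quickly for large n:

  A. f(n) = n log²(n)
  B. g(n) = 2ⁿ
A

f(n) = n log²(n) is O(n log² n), while g(n) = 2ⁿ is O(2ⁿ).
Since O(n log² n) grows slower than O(2ⁿ), f(n) is dominated.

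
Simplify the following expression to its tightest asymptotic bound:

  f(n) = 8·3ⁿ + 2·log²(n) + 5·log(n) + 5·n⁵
Θ(3ⁿ)

Order the terms by growth rate: 5·log(n) ≺ 2·log²(n) ≺ 5·n⁵ ≺ 8·3ⁿ.
The fastest-growing term 8·3ⁿ dominates as n → ∞; dropping its constant factor gives Θ(3ⁿ).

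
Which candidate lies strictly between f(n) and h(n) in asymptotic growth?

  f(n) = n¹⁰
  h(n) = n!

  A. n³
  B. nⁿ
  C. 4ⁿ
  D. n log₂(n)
C

We need g(n) with n¹⁰ = o(g(n)) and g(n) = o(n!), i.e. O(n¹⁰) ≺ g ≺ O(n!).
Check each option:
  A. n³ — O(n³) does not grow strictly faster than f(n)
  B. nⁿ — O(nⁿ) does not grow strictly slower than h(n)
  C. 4ⁿ — O(4ⁿ) is strictly between O(n¹⁰) and O(n!) ✓
  D. n log₂(n) — O(n log n) does not grow strictly faster than f(n)

Only option C (4ⁿ) lies strictly between.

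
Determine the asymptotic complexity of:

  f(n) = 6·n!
O(n!)

The dominant term in 6·n! is 6·n!, which is Θ(n!).
Constants are absorbed, so the tightest bound is O(n!).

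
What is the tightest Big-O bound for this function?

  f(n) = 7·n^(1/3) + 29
O(n^(1/3))

The dominant term in 7·n^(1/3) + 29 is 7·n^(1/3), which is Θ(n^(1/3)).
Lower-order terms (29) are asymptotically negligible.
Constants are absorbed, so the tightest bound is O(n^(1/3)).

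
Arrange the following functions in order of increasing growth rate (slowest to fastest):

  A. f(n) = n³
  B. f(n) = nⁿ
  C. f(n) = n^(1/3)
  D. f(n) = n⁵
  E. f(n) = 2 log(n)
E < C < A < D < B

Comparing growth rates:
E = 2 log(n) is O(log n)
C = n^(1/3) is O(n^(1/3))
A = n³ is O(n³)
D = n⁵ is O(n⁵)
B = nⁿ is O(nⁿ)

Therefore, the order from slowest to fastest is: E < C < A < D < B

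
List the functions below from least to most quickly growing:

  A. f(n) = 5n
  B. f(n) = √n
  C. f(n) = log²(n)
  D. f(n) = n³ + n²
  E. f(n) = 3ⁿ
C < B < A < D < E

Comparing growth rates:
C = log²(n) is O(log² n)
B = √n is O(√n)
A = 5n is O(n)
D = n³ + n² is O(n³)
E = 3ⁿ is O(3ⁿ)

Therefore, the order from slowest to fastest is: C < B < A < D < E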